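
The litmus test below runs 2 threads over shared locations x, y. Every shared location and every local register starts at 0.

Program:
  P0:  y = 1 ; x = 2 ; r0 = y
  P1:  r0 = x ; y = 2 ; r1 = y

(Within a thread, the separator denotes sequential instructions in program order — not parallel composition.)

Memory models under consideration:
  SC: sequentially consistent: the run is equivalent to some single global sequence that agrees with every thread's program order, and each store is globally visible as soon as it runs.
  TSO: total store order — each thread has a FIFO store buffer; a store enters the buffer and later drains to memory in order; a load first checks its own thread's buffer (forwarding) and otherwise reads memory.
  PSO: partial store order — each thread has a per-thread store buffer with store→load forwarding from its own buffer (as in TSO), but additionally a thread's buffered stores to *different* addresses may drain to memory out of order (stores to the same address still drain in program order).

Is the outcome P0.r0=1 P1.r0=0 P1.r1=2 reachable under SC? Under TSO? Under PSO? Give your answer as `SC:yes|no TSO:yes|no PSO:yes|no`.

SC:yes TSO:yes PSO:yes

outcome vector order: (P0.r0,P1.r0,P1.r1)
[SC] allowed = {<1 0 1>, <1 0 2>, <1 2 2>, <2 0 2>, <2 2 2>}
[TSO] allowed = {<1 0 1>, <1 0 2>, <1 2 2>, <2 0 2>, <2 2 2>}
[PSO] allowed = {<1 0 1>, <1 0 2>, <1 2 1>, <1 2 2>, <2 0 2>, <2 2 2>}
target <1 0 2> ∈ {SC,TSO,PSO}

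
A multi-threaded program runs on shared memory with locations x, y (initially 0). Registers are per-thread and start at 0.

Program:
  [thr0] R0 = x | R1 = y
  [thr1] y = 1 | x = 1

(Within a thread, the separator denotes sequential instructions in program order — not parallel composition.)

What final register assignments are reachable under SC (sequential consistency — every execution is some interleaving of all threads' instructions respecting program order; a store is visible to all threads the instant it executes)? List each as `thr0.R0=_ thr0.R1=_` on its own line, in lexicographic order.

thr0.R0=0 thr0.R1=0
thr0.R0=0 thr0.R1=1
thr0.R0=1 thr0.R1=1

outcome vector order: (thr0.R0,thr0.R1)
|SC outcomes| = 3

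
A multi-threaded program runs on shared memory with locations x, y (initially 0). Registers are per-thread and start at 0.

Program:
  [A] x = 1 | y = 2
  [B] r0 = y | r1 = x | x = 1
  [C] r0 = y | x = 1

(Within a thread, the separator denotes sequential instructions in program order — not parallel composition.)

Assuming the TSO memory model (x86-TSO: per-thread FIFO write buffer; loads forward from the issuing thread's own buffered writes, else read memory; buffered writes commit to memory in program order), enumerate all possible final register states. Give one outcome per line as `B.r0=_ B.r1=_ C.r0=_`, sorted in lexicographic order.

outcome vector order: (B.r0,B.r1,C.r0)
|TSO outcomes| = 6

B.r0=0 B.r1=0 C.r0=0
B.r0=0 B.r1=0 C.r0=2
B.r0=0 B.r1=1 C.r0=0
B.r0=0 B.r1=1 C.r0=2
B.r0=2 B.r1=1 C.r0=0
B.r0=2 B.r1=1 C.r0=2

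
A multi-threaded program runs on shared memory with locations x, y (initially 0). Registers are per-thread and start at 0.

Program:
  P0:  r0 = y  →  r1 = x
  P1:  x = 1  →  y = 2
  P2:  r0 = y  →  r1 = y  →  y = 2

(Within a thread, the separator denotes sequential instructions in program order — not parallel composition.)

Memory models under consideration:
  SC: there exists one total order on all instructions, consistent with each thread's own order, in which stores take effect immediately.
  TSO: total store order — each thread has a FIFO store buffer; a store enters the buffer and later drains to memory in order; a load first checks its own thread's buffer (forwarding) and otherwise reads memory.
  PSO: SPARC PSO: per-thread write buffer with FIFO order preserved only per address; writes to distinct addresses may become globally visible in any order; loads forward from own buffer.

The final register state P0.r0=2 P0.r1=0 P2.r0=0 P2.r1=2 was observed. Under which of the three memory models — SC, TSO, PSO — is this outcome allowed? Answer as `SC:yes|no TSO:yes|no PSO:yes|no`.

SC:no TSO:no PSO:yes

outcome vector order: (P0.r0,P0.r1,P2.r0,P2.r1)
under SC → 0000, 0002, 0022, 0100, 0102, 0122, 2000, 2100, 2102, 2122
under TSO → 0000, 0002, 0022, 0100, 0102, 0122, 2000, 2100, 2102, 2122
under PSO → 0000, 0002, 0022, 0100, 0102, 0122, 2000, 2002, 2022, 2100, 2102, 2122
target 2002 ∈ {PSO}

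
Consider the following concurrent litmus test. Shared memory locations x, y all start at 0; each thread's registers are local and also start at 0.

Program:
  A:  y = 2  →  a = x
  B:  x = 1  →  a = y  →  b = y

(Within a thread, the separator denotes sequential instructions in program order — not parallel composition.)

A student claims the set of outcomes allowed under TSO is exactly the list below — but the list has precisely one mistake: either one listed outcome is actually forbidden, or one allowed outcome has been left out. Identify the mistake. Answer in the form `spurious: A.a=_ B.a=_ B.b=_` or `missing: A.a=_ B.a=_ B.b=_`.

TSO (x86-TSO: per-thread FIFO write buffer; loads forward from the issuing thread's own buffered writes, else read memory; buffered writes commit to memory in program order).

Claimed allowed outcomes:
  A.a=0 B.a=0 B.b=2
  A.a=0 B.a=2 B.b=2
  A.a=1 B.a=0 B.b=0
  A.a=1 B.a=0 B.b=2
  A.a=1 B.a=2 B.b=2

outcome vector order: (A.a,B.a,B.b)
under TSO → <0 0 0>; <0 0 2>; <0 2 2>; <1 0 0>; <1 0 2>; <1 2 2>
TSO∖claimed = {<0 0 0>}

missing: A.a=0 B.a=0 B.b=0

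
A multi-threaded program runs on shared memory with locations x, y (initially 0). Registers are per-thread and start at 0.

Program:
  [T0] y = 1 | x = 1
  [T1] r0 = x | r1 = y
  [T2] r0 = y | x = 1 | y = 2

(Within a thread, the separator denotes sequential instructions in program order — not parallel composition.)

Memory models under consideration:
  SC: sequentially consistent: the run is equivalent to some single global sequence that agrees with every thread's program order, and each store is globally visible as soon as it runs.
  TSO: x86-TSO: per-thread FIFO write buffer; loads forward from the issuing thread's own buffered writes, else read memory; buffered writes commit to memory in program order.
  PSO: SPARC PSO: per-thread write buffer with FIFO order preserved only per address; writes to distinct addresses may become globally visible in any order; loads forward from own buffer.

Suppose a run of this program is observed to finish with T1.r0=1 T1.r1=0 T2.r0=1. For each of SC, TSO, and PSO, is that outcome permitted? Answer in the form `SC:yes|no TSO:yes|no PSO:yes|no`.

outcome vector order: (T1.r0,T1.r1,T2.r0)
SC: 11 outcomes — {0/0/0, 0/0/1, 0/1/0, 0/1/1, 0/2/0, 0/2/1, 1/0/0, 1/1/0, 1/1/1, 1/2/0, 1/2/1}
TSO: 11 outcomes — {0/0/0, 0/0/1, 0/1/0, 0/1/1, 0/2/0, 0/2/1, 1/0/0, 1/1/0, 1/1/1, 1/2/0, 1/2/1}
PSO: 12 outcomes — {0/0/0, 0/0/1, 0/1/0, 0/1/1, 0/2/0, 0/2/1, 1/0/0, 1/0/1, 1/1/0, 1/1/1, 1/2/0, 1/2/1}
target 1/0/1 ∈ {PSO}

SC:no TSO:no PSO:yes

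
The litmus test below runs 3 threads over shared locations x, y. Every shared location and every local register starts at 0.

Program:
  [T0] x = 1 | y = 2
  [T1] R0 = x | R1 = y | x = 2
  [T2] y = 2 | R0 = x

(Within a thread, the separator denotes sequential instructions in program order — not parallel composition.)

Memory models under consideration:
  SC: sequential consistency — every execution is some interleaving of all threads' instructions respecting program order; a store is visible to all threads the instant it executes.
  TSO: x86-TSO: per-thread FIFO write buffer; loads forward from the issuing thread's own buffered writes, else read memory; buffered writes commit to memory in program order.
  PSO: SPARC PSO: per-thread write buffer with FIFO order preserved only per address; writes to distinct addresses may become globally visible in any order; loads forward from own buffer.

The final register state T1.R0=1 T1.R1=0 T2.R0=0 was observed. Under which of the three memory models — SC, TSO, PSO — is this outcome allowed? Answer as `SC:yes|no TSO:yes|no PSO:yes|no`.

SC:no TSO:yes PSO:yes

outcome vector order: (T1.R0,T1.R1,T2.R0)
under SC → <0 0 0>; <0 0 1>; <0 0 2>; <0 2 0>; <0 2 1>; <0 2 2>; <1 0 1>; <1 0 2>; <1 2 0>; <1 2 1>; <1 2 2>
under TSO → <0 0 0>; <0 0 1>; <0 0 2>; <0 2 0>; <0 2 1>; <0 2 2>; <1 0 0>; <1 0 1>; <1 0 2>; <1 2 0>; <1 2 1>; <1 2 2>
under PSO → <0 0 0>; <0 0 1>; <0 0 2>; <0 2 0>; <0 2 1>; <0 2 2>; <1 0 0>; <1 0 1>; <1 0 2>; <1 2 0>; <1 2 1>; <1 2 2>
target <1 0 0> ∈ {TSO,PSO}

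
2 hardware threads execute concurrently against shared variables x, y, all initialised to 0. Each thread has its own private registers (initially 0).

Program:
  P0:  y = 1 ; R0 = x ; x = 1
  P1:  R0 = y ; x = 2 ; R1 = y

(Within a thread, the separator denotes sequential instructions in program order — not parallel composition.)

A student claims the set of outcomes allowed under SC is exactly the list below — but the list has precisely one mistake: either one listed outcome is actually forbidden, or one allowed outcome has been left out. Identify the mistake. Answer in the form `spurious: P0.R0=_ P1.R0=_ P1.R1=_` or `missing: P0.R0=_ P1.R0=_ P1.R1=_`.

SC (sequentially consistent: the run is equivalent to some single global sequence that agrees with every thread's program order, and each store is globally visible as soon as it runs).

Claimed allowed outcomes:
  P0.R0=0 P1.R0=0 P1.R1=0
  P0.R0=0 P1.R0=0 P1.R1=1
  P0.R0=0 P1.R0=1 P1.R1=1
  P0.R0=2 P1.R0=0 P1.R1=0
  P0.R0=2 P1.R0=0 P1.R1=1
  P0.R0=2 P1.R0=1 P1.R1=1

spurious: P0.R0=0 P1.R0=0 P1.R1=0

outcome vector order: (P0.R0,P1.R0,P1.R1)
SC: 5 outcomes — {0/0/1 0/1/1 2/0/0 2/0/1 2/1/1}
claimed∖SC = {0/0/0}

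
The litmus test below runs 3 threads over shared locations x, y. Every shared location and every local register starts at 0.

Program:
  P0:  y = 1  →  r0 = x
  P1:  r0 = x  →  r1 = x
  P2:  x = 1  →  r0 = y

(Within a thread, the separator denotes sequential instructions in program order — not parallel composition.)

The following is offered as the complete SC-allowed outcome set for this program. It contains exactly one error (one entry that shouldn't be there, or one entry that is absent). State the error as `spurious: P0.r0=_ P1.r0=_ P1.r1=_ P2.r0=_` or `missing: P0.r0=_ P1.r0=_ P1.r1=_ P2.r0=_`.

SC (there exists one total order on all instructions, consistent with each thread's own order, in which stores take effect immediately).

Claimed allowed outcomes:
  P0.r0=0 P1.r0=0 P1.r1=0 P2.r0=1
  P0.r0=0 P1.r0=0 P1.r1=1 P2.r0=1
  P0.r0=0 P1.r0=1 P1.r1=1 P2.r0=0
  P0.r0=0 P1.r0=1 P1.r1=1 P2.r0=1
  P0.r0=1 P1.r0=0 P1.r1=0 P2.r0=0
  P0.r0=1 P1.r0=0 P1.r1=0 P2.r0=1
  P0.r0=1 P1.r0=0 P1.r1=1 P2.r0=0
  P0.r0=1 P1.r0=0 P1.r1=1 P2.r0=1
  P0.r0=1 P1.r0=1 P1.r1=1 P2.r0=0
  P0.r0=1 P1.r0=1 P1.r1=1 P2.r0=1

outcome vector order: (P0.r0,P1.r0,P1.r1,P2.r0)
SC (9): (0,0,0,1), (0,0,1,1), (0,1,1,1), (1,0,0,0), (1,0,0,1), (1,0,1,0), (1,0,1,1), (1,1,1,0), (1,1,1,1)
claimed∖SC = {(0,1,1,0)}

spurious: P0.r0=0 P1.r0=1 P1.r1=1 P2.r0=0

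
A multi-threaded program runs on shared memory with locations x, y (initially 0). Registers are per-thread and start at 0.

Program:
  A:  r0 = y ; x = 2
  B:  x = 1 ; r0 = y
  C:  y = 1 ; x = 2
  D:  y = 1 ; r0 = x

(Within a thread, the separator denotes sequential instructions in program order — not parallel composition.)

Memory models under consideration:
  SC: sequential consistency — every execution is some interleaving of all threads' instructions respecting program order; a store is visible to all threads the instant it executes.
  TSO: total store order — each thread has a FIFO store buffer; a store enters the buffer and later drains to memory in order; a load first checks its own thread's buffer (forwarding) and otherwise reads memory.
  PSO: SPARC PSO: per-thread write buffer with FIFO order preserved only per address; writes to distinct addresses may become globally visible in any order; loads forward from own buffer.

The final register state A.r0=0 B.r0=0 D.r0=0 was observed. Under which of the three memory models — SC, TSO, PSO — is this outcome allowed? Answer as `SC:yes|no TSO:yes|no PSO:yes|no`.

outcome vector order: (A.r0,B.r0,D.r0)
SC: 10 outcomes — {0/0/1, 0/0/2, 0/1/0, 0/1/1, 0/1/2, 1/0/1, 1/0/2, 1/1/0, 1/1/1, 1/1/2}
TSO: 12 outcomes — {0/0/0, 0/0/1, 0/0/2, 0/1/0, 0/1/1, 0/1/2, 1/0/0, 1/0/1, 1/0/2, 1/1/0, 1/1/1, 1/1/2}
PSO: 12 outcomes — {0/0/0, 0/0/1, 0/0/2, 0/1/0, 0/1/1, 0/1/2, 1/0/0, 1/0/1, 1/0/2, 1/1/0, 1/1/1, 1/1/2}
target 0/0/0 ∈ {TSO,PSO}

SC:no TSO:yes PSO:yes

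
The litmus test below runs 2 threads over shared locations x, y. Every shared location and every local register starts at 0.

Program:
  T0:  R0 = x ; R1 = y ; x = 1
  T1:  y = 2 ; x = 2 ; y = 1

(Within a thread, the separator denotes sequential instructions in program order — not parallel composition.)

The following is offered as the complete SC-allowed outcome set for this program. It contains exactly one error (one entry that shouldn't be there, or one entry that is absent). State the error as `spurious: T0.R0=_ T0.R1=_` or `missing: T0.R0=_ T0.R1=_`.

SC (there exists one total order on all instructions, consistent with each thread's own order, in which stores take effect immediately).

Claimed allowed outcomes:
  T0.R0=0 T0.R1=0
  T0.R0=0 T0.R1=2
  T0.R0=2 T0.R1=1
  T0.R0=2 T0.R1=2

outcome vector order: (T0.R0,T0.R1)
SC (5): 00, 01, 02, 21, 22
SC∖claimed = {01}

missing: T0.R0=0 T0.R1=1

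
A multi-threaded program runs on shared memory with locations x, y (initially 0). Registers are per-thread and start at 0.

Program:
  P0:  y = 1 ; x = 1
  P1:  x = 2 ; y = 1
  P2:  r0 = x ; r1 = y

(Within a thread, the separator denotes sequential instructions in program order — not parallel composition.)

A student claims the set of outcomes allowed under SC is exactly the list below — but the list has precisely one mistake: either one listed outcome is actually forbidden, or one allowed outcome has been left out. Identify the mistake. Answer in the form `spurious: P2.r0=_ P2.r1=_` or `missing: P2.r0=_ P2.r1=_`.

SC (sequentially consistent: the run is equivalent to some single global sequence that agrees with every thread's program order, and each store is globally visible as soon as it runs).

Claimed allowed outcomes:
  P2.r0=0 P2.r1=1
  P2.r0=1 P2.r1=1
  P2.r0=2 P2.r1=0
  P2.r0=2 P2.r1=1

outcome vector order: (P2.r0,P2.r1)
under SC → 0/0; 0/1; 1/1; 2/0; 2/1
SC∖claimed = {0/0}

missing: P2.r0=0 P2.r1=0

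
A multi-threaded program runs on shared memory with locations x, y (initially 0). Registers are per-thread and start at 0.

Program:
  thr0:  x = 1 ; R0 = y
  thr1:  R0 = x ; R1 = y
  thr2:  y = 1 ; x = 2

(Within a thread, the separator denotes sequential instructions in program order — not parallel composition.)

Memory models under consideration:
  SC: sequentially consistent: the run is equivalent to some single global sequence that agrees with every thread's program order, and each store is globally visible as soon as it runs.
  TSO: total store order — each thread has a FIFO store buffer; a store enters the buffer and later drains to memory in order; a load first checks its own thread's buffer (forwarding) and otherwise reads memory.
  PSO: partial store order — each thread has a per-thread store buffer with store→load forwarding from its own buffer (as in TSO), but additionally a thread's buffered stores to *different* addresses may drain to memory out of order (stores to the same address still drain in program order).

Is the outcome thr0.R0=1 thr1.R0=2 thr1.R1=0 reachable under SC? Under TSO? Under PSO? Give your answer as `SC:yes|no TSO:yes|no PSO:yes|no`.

outcome vector order: (thr0.R0,thr1.R0,thr1.R1)
under SC → (0,0,0) (0,0,1) (0,1,0) (0,1,1) (0,2,1) (1,0,0) (1,0,1) (1,1,0) (1,1,1) (1,2,1)
under TSO → (0,0,0) (0,0,1) (0,1,0) (0,1,1) (0,2,1) (1,0,0) (1,0,1) (1,1,0) (1,1,1) (1,2,1)
under PSO → (0,0,0) (0,0,1) (0,1,0) (0,1,1) (0,2,0) (0,2,1) (1,0,0) (1,0,1) (1,1,0) (1,1,1) (1,2,0) (1,2,1)
target (1,2,0) ∈ {PSO}

SC:no TSO:no PSO:yes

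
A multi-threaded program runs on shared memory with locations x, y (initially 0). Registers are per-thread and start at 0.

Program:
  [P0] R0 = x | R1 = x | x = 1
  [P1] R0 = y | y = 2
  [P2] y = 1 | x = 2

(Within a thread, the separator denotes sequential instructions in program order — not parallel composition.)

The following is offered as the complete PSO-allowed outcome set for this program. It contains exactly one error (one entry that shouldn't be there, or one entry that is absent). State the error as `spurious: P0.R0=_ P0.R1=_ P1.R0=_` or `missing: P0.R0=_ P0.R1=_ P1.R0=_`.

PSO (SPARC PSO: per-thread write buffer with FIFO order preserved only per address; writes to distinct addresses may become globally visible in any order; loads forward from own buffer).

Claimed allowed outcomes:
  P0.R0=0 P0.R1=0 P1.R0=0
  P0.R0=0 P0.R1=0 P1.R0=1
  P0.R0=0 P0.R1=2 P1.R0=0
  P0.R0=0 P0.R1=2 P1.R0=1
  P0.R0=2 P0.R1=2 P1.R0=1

outcome vector order: (P0.R0,P0.R1,P1.R0)
PSO: 6 outcomes — {<0 0 0>, <0 0 1>, <0 2 0>, <0 2 1>, <2 2 0>, <2 2 1>}
PSO∖claimed = {<2 2 0>}

missing: P0.R0=2 P0.R1=2 P1.R0=0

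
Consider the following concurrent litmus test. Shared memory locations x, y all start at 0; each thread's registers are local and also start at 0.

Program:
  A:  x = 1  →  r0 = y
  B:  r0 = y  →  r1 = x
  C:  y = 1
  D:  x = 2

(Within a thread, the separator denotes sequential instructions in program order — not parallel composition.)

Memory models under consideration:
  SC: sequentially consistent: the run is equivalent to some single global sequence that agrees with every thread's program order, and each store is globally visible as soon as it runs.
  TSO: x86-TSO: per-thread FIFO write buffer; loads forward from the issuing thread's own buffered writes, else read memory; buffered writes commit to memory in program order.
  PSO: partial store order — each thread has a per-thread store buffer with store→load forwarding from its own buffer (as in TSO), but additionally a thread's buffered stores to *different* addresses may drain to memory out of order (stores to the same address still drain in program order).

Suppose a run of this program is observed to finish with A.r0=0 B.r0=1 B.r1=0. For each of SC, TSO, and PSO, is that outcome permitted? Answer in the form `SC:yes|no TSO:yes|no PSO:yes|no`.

outcome vector order: (A.r0,B.r0,B.r1)
SC (11): 000; 001; 002; 011; 012; 100; 101; 102; 110; 111; 112
TSO (12): 000; 001; 002; 010; 011; 012; 100; 101; 102; 110; 111; 112
PSO (12): 000; 001; 002; 010; 011; 012; 100; 101; 102; 110; 111; 112
target 010 ∈ {TSO,PSO}

SC:no TSO:yes PSO:yes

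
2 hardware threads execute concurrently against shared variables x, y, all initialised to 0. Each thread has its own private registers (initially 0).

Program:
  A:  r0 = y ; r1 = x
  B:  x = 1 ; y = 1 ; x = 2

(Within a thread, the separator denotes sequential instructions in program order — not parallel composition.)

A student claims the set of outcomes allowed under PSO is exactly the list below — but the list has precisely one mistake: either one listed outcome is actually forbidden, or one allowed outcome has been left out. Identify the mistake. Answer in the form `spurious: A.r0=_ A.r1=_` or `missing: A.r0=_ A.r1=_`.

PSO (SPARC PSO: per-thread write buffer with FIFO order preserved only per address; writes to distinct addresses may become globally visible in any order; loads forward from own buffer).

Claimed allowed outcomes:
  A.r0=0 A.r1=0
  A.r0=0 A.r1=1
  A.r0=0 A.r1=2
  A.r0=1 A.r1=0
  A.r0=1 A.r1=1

missing: A.r0=1 A.r1=2

outcome vector order: (A.r0,A.r1)
PSO (6): <0 0>; <0 1>; <0 2>; <1 0>; <1 1>; <1 2>
PSO∖claimed = {<1 2>}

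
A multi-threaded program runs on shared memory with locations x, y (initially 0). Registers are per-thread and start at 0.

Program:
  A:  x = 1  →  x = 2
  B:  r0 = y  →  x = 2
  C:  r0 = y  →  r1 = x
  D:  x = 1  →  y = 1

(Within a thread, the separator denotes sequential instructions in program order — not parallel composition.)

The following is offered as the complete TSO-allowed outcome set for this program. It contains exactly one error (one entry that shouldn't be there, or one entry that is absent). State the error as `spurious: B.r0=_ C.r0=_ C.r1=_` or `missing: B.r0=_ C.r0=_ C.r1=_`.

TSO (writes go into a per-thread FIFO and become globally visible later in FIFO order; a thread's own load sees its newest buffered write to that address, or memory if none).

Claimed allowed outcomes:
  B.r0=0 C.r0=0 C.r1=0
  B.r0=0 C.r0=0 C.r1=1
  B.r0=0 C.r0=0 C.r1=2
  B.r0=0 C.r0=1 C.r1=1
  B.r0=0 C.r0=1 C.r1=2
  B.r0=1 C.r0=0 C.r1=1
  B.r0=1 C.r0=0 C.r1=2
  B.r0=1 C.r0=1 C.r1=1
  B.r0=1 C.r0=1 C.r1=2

missing: B.r0=1 C.r0=0 C.r1=0

outcome vector order: (B.r0,C.r0,C.r1)
under TSO → (0,0,0) (0,0,1) (0,0,2) (0,1,1) (0,1,2) (1,0,0) (1,0,1) (1,0,2) (1,1,1) (1,1,2)
TSO∖claimed = {(1,0,0)}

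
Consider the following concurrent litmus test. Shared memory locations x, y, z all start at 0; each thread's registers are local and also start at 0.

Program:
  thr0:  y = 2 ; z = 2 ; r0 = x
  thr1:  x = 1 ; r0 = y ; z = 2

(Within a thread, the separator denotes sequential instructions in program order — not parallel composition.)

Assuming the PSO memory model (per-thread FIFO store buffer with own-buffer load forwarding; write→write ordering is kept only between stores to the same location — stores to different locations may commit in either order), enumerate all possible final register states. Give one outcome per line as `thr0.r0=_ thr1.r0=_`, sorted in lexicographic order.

outcome vector order: (thr0.r0,thr1.r0)
|PSO outcomes| = 4

thr0.r0=0 thr1.r0=0
thr0.r0=0 thr1.r0=2
thr0.r0=1 thr1.r0=0
thr0.r0=1 thr1.r0=2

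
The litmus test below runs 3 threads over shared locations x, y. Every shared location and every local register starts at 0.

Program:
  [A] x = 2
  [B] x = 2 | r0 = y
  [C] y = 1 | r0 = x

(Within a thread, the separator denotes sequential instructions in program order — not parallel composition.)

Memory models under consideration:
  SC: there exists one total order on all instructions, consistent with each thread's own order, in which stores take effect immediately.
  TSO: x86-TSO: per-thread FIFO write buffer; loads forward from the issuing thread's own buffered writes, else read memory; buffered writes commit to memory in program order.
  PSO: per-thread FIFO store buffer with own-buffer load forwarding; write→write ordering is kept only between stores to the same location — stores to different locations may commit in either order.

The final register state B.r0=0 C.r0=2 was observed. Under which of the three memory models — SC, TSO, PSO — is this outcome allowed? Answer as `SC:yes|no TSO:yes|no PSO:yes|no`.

outcome vector order: (B.r0,C.r0)
under SC → <0 2>; <1 0>; <1 2>
under TSO → <0 0>; <0 2>; <1 0>; <1 2>
under PSO → <0 0>; <0 2>; <1 0>; <1 2>
target <0 2> ∈ {SC,TSO,PSO}

SC:yes TSO:yes PSO:yes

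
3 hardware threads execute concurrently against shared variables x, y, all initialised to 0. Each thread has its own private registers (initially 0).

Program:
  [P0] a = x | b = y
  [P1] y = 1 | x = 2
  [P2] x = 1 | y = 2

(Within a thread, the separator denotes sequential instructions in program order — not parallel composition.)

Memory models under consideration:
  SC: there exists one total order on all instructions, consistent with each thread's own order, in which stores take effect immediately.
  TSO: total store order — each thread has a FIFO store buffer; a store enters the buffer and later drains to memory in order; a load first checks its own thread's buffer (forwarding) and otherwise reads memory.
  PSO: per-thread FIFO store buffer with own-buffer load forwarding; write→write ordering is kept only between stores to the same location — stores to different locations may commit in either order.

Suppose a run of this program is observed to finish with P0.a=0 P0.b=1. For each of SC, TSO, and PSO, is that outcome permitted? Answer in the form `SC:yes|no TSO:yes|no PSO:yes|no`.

SC:yes TSO:yes PSO:yes

outcome vector order: (P0.a,P0.b)
[SC] allowed = {<0 0>; <0 1>; <0 2>; <1 0>; <1 1>; <1 2>; <2 1>; <2 2>}
[TSO] allowed = {<0 0>; <0 1>; <0 2>; <1 0>; <1 1>; <1 2>; <2 1>; <2 2>}
[PSO] allowed = {<0 0>; <0 1>; <0 2>; <1 0>; <1 1>; <1 2>; <2 0>; <2 1>; <2 2>}
target <0 1> ∈ {SC,TSO,PSO}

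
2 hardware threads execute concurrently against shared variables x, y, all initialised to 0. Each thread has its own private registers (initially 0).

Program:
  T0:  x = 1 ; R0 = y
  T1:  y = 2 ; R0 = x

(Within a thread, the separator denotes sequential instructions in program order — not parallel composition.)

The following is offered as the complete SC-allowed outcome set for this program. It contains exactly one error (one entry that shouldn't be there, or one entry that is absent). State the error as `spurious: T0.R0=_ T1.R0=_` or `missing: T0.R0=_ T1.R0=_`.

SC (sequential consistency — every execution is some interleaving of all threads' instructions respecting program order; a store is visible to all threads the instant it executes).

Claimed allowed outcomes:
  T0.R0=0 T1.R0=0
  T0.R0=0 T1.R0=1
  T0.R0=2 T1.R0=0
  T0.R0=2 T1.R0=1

outcome vector order: (T0.R0,T1.R0)
SC: 3 outcomes — {0/1, 2/0, 2/1}
claimed∖SC = {0/0}

spurious: T0.R0=0 T1.R0=0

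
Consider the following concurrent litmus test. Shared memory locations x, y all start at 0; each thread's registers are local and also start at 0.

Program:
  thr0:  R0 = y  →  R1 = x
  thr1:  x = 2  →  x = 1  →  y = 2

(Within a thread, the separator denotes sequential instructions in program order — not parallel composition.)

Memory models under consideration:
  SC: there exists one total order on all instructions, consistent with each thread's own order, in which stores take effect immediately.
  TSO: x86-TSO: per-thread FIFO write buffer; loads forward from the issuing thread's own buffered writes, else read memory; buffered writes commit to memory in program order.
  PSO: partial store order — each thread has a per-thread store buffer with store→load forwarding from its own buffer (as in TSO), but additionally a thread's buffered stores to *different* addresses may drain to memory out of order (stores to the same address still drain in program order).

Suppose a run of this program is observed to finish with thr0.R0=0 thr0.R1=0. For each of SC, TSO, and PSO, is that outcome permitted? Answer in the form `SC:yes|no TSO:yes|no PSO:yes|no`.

SC:yes TSO:yes PSO:yes

outcome vector order: (thr0.R0,thr0.R1)
SC: 4 outcomes — {<0 0> <0 1> <0 2> <2 1>}
TSO: 4 outcomes — {<0 0> <0 1> <0 2> <2 1>}
PSO: 6 outcomes — {<0 0> <0 1> <0 2> <2 0> <2 1> <2 2>}
target <0 0> ∈ {SC,TSO,PSO}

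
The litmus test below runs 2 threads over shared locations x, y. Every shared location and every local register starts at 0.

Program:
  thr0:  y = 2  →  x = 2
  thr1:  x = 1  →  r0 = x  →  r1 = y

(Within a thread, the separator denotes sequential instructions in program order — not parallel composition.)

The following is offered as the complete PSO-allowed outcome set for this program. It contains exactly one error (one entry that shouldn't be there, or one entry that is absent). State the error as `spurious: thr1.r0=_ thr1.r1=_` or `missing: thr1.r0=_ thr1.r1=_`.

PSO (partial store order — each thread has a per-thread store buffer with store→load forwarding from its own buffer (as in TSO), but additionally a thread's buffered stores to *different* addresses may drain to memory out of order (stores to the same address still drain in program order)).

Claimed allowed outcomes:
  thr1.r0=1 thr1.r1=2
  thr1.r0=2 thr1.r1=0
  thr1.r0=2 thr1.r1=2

outcome vector order: (thr1.r0,thr1.r1)
PSO: 4 outcomes — {(1,0); (1,2); (2,0); (2,2)}
PSO∖claimed = {(1,0)}

missing: thr1.r0=1 thr1.r1=0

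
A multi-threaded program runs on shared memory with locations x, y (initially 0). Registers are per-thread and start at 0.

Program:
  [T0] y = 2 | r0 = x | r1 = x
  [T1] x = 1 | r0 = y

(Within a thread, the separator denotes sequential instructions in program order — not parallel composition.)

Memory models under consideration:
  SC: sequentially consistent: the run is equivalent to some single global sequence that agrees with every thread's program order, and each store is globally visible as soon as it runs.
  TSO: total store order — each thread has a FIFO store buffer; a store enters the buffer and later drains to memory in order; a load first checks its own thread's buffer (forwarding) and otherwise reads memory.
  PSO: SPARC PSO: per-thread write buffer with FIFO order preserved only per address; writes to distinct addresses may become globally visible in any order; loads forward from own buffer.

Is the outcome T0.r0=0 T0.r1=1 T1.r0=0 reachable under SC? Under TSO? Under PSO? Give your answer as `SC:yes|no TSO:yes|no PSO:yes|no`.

outcome vector order: (T0.r0,T0.r1,T1.r0)
under SC → 0/0/2 0/1/2 1/1/0 1/1/2
under TSO → 0/0/0 0/0/2 0/1/0 0/1/2 1/1/0 1/1/2
under PSO → 0/0/0 0/0/2 0/1/0 0/1/2 1/1/0 1/1/2
target 0/1/0 ∈ {TSO,PSO}

SC:no TSO:yes PSO:yes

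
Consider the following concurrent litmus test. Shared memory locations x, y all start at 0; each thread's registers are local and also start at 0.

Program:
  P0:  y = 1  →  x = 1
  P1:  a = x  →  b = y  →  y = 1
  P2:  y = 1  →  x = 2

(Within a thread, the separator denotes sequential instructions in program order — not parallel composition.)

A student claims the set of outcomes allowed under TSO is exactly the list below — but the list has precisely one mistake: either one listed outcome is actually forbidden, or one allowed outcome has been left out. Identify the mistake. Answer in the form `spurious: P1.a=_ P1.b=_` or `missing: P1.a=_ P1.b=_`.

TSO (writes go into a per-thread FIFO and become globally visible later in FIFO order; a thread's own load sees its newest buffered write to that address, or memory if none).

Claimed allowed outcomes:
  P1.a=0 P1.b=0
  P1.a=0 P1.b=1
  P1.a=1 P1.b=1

missing: P1.a=2 P1.b=1

outcome vector order: (P1.a,P1.b)
TSO (4): 0/0; 0/1; 1/1; 2/1
TSO∖claimed = {2/1}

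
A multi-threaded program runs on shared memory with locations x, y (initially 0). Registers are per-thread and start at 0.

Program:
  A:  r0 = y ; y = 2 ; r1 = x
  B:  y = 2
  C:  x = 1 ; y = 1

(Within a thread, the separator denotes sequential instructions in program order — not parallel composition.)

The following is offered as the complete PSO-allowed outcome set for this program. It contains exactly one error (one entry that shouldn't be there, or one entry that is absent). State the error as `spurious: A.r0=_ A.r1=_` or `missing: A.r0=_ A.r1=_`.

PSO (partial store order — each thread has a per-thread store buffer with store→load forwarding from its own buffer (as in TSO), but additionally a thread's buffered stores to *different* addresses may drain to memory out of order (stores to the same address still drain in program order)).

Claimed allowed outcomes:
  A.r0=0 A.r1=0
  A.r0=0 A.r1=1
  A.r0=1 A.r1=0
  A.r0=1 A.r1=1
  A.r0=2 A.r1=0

outcome vector order: (A.r0,A.r1)
PSO: 6 outcomes — {0/0 0/1 1/0 1/1 2/0 2/1}
PSO∖claimed = {2/1}

missing: A.r0=2 A.r1=1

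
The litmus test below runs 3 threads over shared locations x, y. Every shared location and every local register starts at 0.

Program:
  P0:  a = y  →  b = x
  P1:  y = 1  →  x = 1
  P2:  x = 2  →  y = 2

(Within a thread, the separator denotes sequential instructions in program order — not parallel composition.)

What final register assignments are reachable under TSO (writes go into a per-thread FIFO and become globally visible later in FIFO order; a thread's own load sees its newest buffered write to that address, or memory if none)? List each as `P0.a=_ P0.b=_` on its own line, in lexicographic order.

outcome vector order: (P0.a,P0.b)
|TSO outcomes| = 8

P0.a=0 P0.b=0
P0.a=0 P0.b=1
P0.a=0 P0.b=2
P0.a=1 P0.b=0
P0.a=1 P0.b=1
P0.a=1 P0.b=2
P0.a=2 P0.b=1
P0.a=2 P0.b=2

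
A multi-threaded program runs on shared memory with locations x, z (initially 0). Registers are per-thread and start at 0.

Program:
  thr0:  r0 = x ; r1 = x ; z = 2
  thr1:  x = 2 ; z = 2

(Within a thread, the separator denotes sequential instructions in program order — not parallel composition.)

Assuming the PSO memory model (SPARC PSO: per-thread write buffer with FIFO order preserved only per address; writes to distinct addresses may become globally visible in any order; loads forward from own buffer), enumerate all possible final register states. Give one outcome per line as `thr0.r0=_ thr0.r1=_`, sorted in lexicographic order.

thr0.r0=0 thr0.r1=0
thr0.r0=0 thr0.r1=2
thr0.r0=2 thr0.r1=2

outcome vector order: (thr0.r0,thr0.r1)
|PSO outcomes| = 3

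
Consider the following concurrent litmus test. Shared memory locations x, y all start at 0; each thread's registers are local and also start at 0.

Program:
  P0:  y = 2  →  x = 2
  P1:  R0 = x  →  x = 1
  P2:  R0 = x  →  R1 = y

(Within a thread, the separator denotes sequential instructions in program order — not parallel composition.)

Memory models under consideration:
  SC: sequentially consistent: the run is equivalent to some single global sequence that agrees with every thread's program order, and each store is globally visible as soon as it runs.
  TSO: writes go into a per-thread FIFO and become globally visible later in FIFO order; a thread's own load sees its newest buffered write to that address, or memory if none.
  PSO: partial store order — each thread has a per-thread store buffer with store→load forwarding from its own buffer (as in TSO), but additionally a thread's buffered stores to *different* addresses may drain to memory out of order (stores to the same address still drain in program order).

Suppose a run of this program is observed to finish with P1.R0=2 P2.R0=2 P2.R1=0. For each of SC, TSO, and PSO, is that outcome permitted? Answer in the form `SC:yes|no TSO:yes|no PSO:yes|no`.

outcome vector order: (P1.R0,P2.R0,P2.R1)
under SC → 000; 002; 010; 012; 022; 200; 202; 212; 222
under TSO → 000; 002; 010; 012; 022; 200; 202; 212; 222
under PSO → 000; 002; 010; 012; 020; 022; 200; 202; 210; 212; 220; 222
target 220 ∈ {PSO}

SC:no TSO:no PSO:yes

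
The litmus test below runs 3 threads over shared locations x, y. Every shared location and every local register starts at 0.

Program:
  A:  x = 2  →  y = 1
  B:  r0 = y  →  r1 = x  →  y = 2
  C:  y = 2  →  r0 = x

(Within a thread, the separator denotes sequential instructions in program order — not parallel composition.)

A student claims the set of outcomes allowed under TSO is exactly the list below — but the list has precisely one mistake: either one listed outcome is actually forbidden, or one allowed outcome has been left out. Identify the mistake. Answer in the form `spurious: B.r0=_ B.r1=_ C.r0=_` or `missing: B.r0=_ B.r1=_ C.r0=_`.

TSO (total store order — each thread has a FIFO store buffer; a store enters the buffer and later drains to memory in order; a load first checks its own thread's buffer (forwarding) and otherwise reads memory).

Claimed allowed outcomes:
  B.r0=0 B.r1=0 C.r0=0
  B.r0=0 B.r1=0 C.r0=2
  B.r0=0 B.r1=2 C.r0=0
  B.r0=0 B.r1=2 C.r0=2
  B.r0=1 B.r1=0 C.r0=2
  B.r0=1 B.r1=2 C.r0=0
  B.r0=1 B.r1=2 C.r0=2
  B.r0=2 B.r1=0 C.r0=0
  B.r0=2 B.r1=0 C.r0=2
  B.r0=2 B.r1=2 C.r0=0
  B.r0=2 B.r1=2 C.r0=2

outcome vector order: (B.r0,B.r1,C.r0)
TSO (10): (0,0,0); (0,0,2); (0,2,0); (0,2,2); (1,2,0); (1,2,2); (2,0,0); (2,0,2); (2,2,0); (2,2,2)
claimed∖TSO = {(1,0,2)}

spurious: B.r0=1 B.r1=0 C.r0=2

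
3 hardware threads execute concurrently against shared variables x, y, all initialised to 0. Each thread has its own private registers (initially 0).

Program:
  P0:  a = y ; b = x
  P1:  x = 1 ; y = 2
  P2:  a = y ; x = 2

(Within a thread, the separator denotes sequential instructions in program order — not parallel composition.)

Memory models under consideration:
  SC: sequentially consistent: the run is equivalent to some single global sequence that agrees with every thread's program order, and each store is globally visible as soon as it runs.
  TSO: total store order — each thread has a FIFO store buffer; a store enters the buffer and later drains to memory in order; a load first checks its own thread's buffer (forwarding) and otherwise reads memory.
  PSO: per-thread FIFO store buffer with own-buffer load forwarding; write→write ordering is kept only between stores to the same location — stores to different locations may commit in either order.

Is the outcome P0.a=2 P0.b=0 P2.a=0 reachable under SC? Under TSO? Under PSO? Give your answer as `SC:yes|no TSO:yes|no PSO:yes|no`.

outcome vector order: (P0.a,P0.b,P2.a)
SC (10): 000, 002, 010, 012, 020, 022, 210, 212, 220, 222
TSO (10): 000, 002, 010, 012, 020, 022, 210, 212, 220, 222
PSO (12): 000, 002, 010, 012, 020, 022, 200, 202, 210, 212, 220, 222
target 200 ∈ {PSO}

SC:no TSO:no PSO:yes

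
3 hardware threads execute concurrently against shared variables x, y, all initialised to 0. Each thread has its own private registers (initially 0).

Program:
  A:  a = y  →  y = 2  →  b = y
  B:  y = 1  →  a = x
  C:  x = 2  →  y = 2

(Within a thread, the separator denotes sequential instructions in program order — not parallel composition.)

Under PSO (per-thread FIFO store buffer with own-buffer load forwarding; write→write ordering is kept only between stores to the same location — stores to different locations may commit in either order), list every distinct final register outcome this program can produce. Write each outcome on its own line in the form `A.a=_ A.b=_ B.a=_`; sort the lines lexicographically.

A.a=0 A.b=1 B.a=0
A.a=0 A.b=1 B.a=2
A.a=0 A.b=2 B.a=0
A.a=0 A.b=2 B.a=2
A.a=1 A.b=2 B.a=0
A.a=1 A.b=2 B.a=2
A.a=2 A.b=1 B.a=0
A.a=2 A.b=1 B.a=2
A.a=2 A.b=2 B.a=0
A.a=2 A.b=2 B.a=2

outcome vector order: (A.a,A.b,B.a)
|PSO outcomes| = 10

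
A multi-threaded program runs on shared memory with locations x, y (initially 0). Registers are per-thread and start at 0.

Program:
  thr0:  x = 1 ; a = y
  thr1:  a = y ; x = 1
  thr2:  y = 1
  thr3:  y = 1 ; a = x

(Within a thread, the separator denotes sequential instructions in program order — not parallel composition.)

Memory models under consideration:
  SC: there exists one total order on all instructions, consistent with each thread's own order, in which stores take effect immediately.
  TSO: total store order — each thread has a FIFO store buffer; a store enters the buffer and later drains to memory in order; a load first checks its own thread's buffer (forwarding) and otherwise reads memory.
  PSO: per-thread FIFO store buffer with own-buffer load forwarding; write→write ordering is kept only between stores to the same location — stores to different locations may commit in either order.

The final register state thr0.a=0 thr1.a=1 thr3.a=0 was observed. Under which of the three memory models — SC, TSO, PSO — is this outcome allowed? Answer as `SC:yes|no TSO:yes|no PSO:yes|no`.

outcome vector order: (thr0.a,thr1.a,thr3.a)
SC: 6 outcomes — {001, 011, 100, 101, 110, 111}
TSO: 8 outcomes — {000, 001, 010, 011, 100, 101, 110, 111}
PSO: 8 outcomes — {000, 001, 010, 011, 100, 101, 110, 111}
target 010 ∈ {TSO,PSO}

SC:no TSO:yes PSO:yes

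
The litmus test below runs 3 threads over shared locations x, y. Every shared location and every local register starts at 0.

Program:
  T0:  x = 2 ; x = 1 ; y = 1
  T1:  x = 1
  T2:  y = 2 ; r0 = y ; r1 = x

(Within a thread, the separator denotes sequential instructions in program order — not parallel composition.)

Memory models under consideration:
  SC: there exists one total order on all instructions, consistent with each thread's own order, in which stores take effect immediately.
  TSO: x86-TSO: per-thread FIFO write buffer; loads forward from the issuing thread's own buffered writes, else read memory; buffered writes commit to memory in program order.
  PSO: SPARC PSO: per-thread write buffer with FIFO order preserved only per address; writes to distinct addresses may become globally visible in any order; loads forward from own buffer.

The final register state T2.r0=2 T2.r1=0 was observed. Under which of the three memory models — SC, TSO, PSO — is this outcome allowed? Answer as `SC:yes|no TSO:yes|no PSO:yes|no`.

outcome vector order: (T2.r0,T2.r1)
under SC → <1 1>; <2 0>; <2 1>; <2 2>
under TSO → <1 1>; <2 0>; <2 1>; <2 2>
under PSO → <1 0>; <1 1>; <1 2>; <2 0>; <2 1>; <2 2>
target <2 0> ∈ {SC,TSO,PSO}

SC:yes TSO:yes PSO:yes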